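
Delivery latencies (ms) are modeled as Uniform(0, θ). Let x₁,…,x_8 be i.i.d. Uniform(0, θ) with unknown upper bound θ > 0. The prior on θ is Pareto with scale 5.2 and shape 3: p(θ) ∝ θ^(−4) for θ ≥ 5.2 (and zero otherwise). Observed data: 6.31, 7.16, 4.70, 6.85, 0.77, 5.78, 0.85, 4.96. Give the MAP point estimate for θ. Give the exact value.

The Uniform(0, θ) likelihood is θ^(−n) for θ ≥ max(xᵢ), zero otherwise. Here max(xᵢ) = 7.16.
Posterior ∝ θ^(−4) · θ^(−8) = θ^(−12) on θ ≥ max(5.2, 7.16) = 7.16.
This density is strictly decreasing in θ, so the posterior mode lies at the lower boundary of the support.

θ̂_MAP = 7.16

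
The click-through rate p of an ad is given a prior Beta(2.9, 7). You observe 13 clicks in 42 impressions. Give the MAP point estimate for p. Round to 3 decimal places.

Prior: Beta(2.9, 7).
Data: 13 successes in 42 trials. The binomial likelihood contributes p^13(1−p)^29, so the posterior is Beta(2.9+13, 7+29) = Beta(15.9, 36).
For Beta(a, b) with a, b > 1 the mode is (a−1)/(a+b−2) = 14.9/49.9 ≈ 0.299.

p̂_MAP = 0.299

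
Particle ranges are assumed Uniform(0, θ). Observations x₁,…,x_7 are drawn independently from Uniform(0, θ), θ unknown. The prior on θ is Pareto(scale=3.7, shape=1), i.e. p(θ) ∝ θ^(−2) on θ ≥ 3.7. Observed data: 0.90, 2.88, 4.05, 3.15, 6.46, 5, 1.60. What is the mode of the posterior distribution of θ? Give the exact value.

θ̂_MAP = 6.46

The Uniform(0, θ) likelihood is θ^(−n) for θ ≥ max(xᵢ), zero otherwise. Here max(xᵢ) = 6.46.
Posterior ∝ θ^(−2) · θ^(−7) = θ^(−9) on θ ≥ max(3.7, 6.46) = 6.46.
This density is strictly decreasing in θ, so the posterior mode lies at the lower boundary of the support.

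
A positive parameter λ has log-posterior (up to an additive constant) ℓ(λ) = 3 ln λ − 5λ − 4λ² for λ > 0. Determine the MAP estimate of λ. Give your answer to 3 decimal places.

λ̂_MAP = 0.375

ℓ'(λ) = 3/λ − 5 − 8λ. Setting this to zero and multiplying by λ: 8λ² + 5λ − 3 = 0.
λ = (−5 + √(5² + 4·8·3)) / (2·8) = (−5 + √121) / 16 = (−5 + 11)/16 = 3/8.
ℓ''(λ) = −3/λ² − 8 < 0, confirming a maximum.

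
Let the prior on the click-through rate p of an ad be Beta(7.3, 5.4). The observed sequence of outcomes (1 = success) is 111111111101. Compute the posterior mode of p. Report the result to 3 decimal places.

Prior: Beta(7.3, 5.4).
Data: 11 successes in 12 trials (from the sequence). The binomial likelihood contributes p^11(1−p)^1, so the posterior is Beta(7.3+11, 5.4+1) = Beta(18.3, 6.4).
For Beta(a, b) with a, b > 1 the mode is (a−1)/(a+b−2) = 17.3/22.7 ≈ 0.762.

p̂_MAP = 0.762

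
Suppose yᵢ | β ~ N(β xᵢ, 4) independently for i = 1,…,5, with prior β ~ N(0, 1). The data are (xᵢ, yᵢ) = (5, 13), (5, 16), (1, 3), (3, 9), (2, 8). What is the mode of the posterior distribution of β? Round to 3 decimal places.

β̂_MAP = 2.809

log p(β | y) = −Σ(yᵢ − βxᵢ)²/(2·4) − β²/(2·1) + const.
Setting the derivative to zero: Σxᵢ(yᵢ − βxᵢ)/4 − β/1 = 0, so β = Σxᵢyᵢ / (Σxᵢ² + σ²/τ²).
Σxᵢyᵢ = 5·13 + 5·16 + 1·3 + 3·9 + 2·8 = 191; Σxᵢ² = 64; σ²/τ² = 4.
β̂_MAP = 191 / (64 + 4) = 191/68 ≈ 2.809.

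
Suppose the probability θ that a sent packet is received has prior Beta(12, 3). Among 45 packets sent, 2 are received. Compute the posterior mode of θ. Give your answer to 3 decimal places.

θ̂_MAP = 0.224

Prior: Beta(12, 3).
Data: 2 successes in 45 trials. The binomial likelihood contributes θ^2(1−θ)^43, so the posterior is Beta(12+2, 3+43) = Beta(14, 46).
For Beta(a, b) with a, b > 1 the mode is (a−1)/(a+b−2) = 13/58 ≈ 0.224.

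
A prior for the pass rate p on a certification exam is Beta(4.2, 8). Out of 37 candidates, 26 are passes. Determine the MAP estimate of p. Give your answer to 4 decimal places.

p̂_MAP = 0.6186

Prior: Beta(4.2, 8).
Data: 26 successes in 37 trials. The binomial likelihood contributes p^26(1−p)^11, so the posterior is Beta(4.2+26, 8+11) = Beta(30.2, 19).
For Beta(a, b) with a, b > 1 the mode is (a−1)/(a+b−2) = 29.2/47.2 ≈ 0.6186.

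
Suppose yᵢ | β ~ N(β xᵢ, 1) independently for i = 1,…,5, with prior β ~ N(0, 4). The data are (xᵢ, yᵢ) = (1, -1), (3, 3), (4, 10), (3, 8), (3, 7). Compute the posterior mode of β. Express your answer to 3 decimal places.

log p(β | y) = −Σ(yᵢ − βxᵢ)²/(2·1) − β²/(2·4) + const.
Setting the derivative to zero: Σxᵢ(yᵢ − βxᵢ)/1 − β/4 = 0, so β = Σxᵢyᵢ / (Σxᵢ² + σ²/τ²).
Σxᵢyᵢ = 1·(-1) + 3·3 + 4·10 + 3·8 + 3·7 = 93; Σxᵢ² = 44; σ²/τ² = 0.25.
β̂_MAP = 93 / (44 + 0.25) = 93/44.25 ≈ 2.102.

β̂_MAP = 2.102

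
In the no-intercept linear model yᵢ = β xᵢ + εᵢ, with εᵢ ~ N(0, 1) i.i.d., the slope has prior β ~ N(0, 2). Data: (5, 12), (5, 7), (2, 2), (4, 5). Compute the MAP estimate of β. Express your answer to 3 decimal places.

β̂_MAP = 1.688

log p(β | y) = −Σ(yᵢ − βxᵢ)²/(2·1) − β²/(2·2) + const.
Setting the derivative to zero: Σxᵢ(yᵢ − βxᵢ)/1 − β/2 = 0, so β = Σxᵢyᵢ / (Σxᵢ² + σ²/τ²).
Σxᵢyᵢ = 5·12 + 5·7 + 2·2 + 4·5 = 119; Σxᵢ² = 70; σ²/τ² = 0.5.
β̂_MAP = 119 / (70 + 0.5) = 119/70.5 ≈ 1.688.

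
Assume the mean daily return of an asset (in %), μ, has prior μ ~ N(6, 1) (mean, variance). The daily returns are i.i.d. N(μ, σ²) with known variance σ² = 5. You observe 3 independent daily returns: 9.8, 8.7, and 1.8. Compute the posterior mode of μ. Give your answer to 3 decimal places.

n = 3; x̄ = (9.8 + 8.7 + 1.8)/3 = 20.3/3 = 203/30 ≈ 6.7667.
For a Normal prior and Normal likelihood with known variance, the posterior is Normal; its mode equals its mean, the precision-weighted average.
Prior precision 1/σ₀² = 1/1 = 1; data precision n/σ² = 3/5 = 0.6.
μ̂ = (1·6 + 0.6·(203/30)) / (1 + 0.6) = 10.06/1.6 = 6.2875 ≈ 6.288.

μ̂_MAP = 6.288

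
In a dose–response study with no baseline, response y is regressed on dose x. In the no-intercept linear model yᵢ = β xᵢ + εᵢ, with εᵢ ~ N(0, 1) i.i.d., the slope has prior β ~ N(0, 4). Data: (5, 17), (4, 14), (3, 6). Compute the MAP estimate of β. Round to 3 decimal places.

β̂_MAP = 3.164

log p(β | y) = −Σ(yᵢ − βxᵢ)²/(2·1) − β²/(2·4) + const.
Setting the derivative to zero: Σxᵢ(yᵢ − βxᵢ)/1 − β/4 = 0, so β = Σxᵢyᵢ / (Σxᵢ² + σ²/τ²).
Σxᵢyᵢ = 5·17 + 4·14 + 3·6 = 159; Σxᵢ² = 50; σ²/τ² = 0.25.
β̂_MAP = 159 / (50 + 0.25) = 159/50.25 ≈ 3.164.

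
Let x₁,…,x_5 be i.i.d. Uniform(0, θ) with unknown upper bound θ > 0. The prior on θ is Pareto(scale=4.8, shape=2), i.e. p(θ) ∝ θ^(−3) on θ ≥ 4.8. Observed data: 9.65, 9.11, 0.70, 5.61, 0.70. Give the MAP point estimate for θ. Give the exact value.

The Uniform(0, θ) likelihood is θ^(−n) for θ ≥ max(xᵢ), zero otherwise. Here max(xᵢ) = 9.65.
Posterior ∝ θ^(−3) · θ^(−5) = θ^(−8) on θ ≥ max(4.8, 9.65) = 9.65.
This density is strictly decreasing in θ, so the posterior mode lies at the lower boundary of the support.

θ̂_MAP = 9.65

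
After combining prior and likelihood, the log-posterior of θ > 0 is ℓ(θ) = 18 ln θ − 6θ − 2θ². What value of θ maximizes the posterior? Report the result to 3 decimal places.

ℓ'(θ) = 18/θ − 6 − 4θ. Setting this to zero and multiplying by θ: 4θ² + 6θ − 18 = 0.
θ = (−6 + √(6² + 4·4·18)) / (2·4) = (−6 + √324) / 8 = (−6 + 18)/8 = 3/2.
ℓ''(θ) = −18/θ² − 4 < 0, confirming a maximum.

θ̂_MAP = 1.500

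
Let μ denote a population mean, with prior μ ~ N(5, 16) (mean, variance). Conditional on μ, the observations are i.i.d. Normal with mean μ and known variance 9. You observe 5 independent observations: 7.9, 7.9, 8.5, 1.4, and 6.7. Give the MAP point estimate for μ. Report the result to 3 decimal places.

n = 5; x̄ = (7.9 + 7.9 + 8.5 + 1.4 + 6.7)/5 = 32.4/5 = 6.48.
For a Normal prior and Normal likelihood with known variance, the posterior is Normal; its mode equals its mean, the precision-weighted average.
Prior precision 1/σ₀² = 1/16 = 0.0625; data precision n/σ² = 5/9.
μ̂ = (0.0625·5 + (5/9)·6.48) / (0.0625 + 5/9) = 3.9125/(89/144) = 2817/445 ≈ 6.330.

μ̂_MAP = 6.330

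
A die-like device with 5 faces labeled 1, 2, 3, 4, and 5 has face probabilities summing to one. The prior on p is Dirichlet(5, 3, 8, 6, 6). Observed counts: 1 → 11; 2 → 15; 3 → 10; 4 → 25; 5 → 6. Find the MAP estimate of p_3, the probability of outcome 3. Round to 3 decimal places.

The posterior is Dirichlet(αᵢ + nᵢ) = Dirichlet(16, 18, 18, 31, 12).
For a Dirichlet(a₁,…,a_K) with all aᵢ > 1, the mode has j-th component (aⱼ − 1)/(Σaᵢ − K).
Here Σaᵢ = 95 and K = 5, so p_3 = (18 − 1)/(95 − 5) = 17/90 ≈ 0.189.

MAP estimate: 0.189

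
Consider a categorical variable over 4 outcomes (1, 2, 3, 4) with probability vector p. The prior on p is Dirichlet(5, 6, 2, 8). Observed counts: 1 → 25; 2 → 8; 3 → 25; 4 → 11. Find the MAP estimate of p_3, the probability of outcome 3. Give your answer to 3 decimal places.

MAP estimate: 0.302

The posterior is Dirichlet(αᵢ + nᵢ) = Dirichlet(30, 14, 27, 19).
For a Dirichlet(a₁,…,a_K) with all aᵢ > 1, the mode has j-th component (aⱼ − 1)/(Σaᵢ − K).
Here Σaᵢ = 90 and K = 4, so p_3 = (27 − 1)/(90 − 4) = 26/86 ≈ 0.302.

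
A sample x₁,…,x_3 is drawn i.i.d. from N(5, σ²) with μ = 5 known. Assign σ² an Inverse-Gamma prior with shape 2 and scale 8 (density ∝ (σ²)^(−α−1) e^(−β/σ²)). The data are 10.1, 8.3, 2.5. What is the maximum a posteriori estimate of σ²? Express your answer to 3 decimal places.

Sum of squared deviations about the known mean: SS = (10.1−5)² + (8.3−5)² + (2.5−5)² = 43.15.
The Normal likelihood contributes (σ²)^(−n/2) exp(−SS/(2σ²)), so the posterior is Inverse-Gamma(α + n/2, β + SS/2) = Inverse-Gamma(3.5, 29.575).
The mode of Inverse-Gamma(a, b) is b/(a+1) = 29.575/4.5 ≈ 6.572.

σ̂²_MAP = 6.572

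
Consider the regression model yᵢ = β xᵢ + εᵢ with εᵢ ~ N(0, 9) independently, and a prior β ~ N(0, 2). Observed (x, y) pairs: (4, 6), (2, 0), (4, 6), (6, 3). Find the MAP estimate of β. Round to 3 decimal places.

log p(β | y) = −Σ(yᵢ − βxᵢ)²/(2·9) − β²/(2·2) + const.
Setting the derivative to zero: Σxᵢ(yᵢ − βxᵢ)/9 − β/2 = 0, so β = Σxᵢyᵢ / (Σxᵢ² + σ²/τ²).
Σxᵢyᵢ = 4·6 + 2·0 + 4·6 + 6·3 = 66; Σxᵢ² = 72; σ²/τ² = 4.5.
β̂_MAP = 66 / (72 + 4.5) = 66/76.5 ≈ 0.863.

β̂_MAP = 0.863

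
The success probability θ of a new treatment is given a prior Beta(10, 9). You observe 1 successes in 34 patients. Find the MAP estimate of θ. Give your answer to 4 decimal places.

Prior: Beta(10, 9).
Data: 1 success in 34 trials. The binomial likelihood contributes θ(1−θ)^33, so the posterior is Beta(10+1, 9+33) = Beta(11, 42).
For Beta(a, b) with a, b > 1 the mode is (a−1)/(a+b−2) = 10/51 ≈ 0.1961.

θ̂_MAP = 0.1961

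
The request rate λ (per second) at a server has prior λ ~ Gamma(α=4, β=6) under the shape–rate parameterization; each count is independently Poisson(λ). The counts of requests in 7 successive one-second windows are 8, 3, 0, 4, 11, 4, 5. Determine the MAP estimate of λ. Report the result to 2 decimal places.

Σxᵢ = 8+3+0+4+11+4+5 = 35, with n = 7.
Posterior ∝ λ^3e^(−6λ) · λ^35e^(−7λ) = λ^38e^(−13λ), i.e. Gamma(shape=39, rate=13).
The mode of a Gamma(a, b) with a ≥ 1 (shape–rate) is (a−1)/b = 38/13 ≈ 2.92.

λ̂_MAP = 2.92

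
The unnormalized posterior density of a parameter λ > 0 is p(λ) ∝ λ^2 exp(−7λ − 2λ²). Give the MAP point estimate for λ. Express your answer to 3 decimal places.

λ̂_MAP = 0.250

ℓ'(λ) = 2/λ − 7 − 4λ. Setting this to zero and multiplying by λ: 4λ² + 7λ − 2 = 0.
λ = (−7 + √(7² + 4·4·2)) / (2·4) = (−7 + √81) / 8 = (−7 + 9)/8 = 1/4.
ℓ''(λ) = −2/λ² − 4 < 0, confirming a maximum.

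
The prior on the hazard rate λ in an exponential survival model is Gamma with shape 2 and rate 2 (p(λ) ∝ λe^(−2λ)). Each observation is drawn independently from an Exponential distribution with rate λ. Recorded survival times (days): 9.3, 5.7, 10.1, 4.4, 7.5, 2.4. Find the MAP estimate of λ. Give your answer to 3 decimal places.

λ̂_MAP = 0.169

The Exponential(rate=λ) likelihood is ∝ λ^n e^(−λΣtᵢ). Here n = 6 and Σtᵢ = 9.3 + 5.7 + 10.1 + 4.4 + 7.5 + 2.4 = 39.4.
Posterior ∝ λe^(−2λ) · λ^6e^(−39.4λ) = λ^7e^(−41.4λ), i.e. Gamma(8, 41.4).
Mode = (a−1)/b = 7/41.4 ≈ 0.169.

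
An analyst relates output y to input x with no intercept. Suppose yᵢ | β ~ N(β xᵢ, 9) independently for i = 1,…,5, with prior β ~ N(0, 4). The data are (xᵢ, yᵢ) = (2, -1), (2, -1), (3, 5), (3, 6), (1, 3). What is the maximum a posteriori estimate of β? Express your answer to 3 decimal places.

β̂_MAP = 1.094

log p(β | y) = −Σ(yᵢ − βxᵢ)²/(2·9) − β²/(2·4) + const.
Setting the derivative to zero: Σxᵢ(yᵢ − βxᵢ)/9 − β/4 = 0, so β = Σxᵢyᵢ / (Σxᵢ² + σ²/τ²).
Σxᵢyᵢ = 2·(-1) + 2·(-1) + 3·5 + 3·6 + 1·3 = 32; Σxᵢ² = 27; σ²/τ² = 2.25.
β̂_MAP = 32 / (27 + 2.25) = 32/29.25 ≈ 1.094.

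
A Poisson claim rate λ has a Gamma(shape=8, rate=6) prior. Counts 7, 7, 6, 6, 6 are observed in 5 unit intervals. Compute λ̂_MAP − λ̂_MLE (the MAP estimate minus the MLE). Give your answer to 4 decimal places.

Σxᵢ = 32. Posterior is Gamma(40, 11); MAP = (40−1)/11 = 39/11 ≈ 3.54545.
MLE = x̄ = 32/5 ≈ 6.40000.
Difference = 39/11 − 32/5 = -157/55 ≈ -2.8545.

MAP − MLE = -2.8545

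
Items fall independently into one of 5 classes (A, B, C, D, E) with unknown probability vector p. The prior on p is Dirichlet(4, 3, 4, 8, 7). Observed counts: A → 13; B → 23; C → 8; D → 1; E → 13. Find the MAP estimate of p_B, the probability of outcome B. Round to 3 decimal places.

MAP estimate of p_B = 0.316

The posterior is Dirichlet(αᵢ + nᵢ) = Dirichlet(17, 26, 12, 9, 20).
For a Dirichlet(a₁,…,a_K) with all aᵢ > 1, the mode has j-th component (aⱼ − 1)/(Σaᵢ − K).
Here Σaᵢ = 84 and K = 5, so p_B = (26 − 1)/(84 − 5) = 25/79 ≈ 0.316.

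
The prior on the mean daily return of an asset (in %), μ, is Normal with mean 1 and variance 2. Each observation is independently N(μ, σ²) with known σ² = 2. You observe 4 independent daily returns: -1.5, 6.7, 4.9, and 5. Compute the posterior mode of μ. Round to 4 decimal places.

n = 4; x̄ = ((-1.5) + 6.7 + 4.9 + 5)/4 = 15.1/4 = 3.775.
For a Normal prior and Normal likelihood with known variance, the posterior is Normal; its mode equals its mean, the precision-weighted average.
Prior precision 1/σ₀² = 1/2 = 0.5; data precision n/σ² = 4/2 = 2.
μ̂ = (0.5·1 + 2·3.775) / (0.5 + 2) = 8.05/2.5 = 3.2200.

μ̂_MAP = 3.2200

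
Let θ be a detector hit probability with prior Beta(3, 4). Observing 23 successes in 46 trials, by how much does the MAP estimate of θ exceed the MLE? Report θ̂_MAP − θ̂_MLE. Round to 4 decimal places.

MAP − MLE = -0.0098

Posterior is Beta(26, 27); MAP = (26−1)/(53−2) = 25/51 ≈ 0.49020.
MLE ignores the prior: θ̂_MLE = k/n = 23/46 ≈ 0.50000.
Difference = 25/51 − 23/46 = -1/102 ≈ -0.0098.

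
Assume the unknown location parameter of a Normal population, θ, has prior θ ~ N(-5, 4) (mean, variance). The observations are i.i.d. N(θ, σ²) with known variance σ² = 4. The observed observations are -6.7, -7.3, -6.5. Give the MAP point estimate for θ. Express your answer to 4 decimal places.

n = 3; x̄ = ((-6.7) + (-7.3) + (-6.5))/3 = -20.5/3 = -41/6 ≈ -6.8333.
For a Normal prior and Normal likelihood with known variance, the posterior is Normal; its mode equals its mean, the precision-weighted average.
Prior precision 1/σ₀² = 1/4 = 0.25; data precision n/σ² = 3/4 = 0.75.
θ̂ = (0.25·(-5) + 0.75·(-41/6)) / (0.25 + 0.75) = (-6.375)/1 = -6.3750.

θ̂_MAP = -6.3750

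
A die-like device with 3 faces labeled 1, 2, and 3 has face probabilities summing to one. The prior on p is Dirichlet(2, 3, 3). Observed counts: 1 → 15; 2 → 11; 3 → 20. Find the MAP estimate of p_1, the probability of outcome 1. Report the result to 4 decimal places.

The posterior is Dirichlet(αᵢ + nᵢ) = Dirichlet(17, 14, 23).
For a Dirichlet(a₁,…,a_K) with all aᵢ > 1, the mode has j-th component (aⱼ − 1)/(Σaᵢ − K).
Here Σaᵢ = 54 and K = 3, so p_1 = (17 − 1)/(54 − 3) = 16/51 ≈ 0.3137.

MAP estimate: 0.3137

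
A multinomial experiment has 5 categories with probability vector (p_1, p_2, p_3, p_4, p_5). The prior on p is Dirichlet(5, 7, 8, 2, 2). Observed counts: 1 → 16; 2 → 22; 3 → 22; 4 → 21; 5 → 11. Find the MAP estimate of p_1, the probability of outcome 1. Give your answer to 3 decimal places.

MAP estimate: 0.180

The posterior is Dirichlet(αᵢ + nᵢ) = Dirichlet(21, 29, 30, 23, 13).
For a Dirichlet(a₁,…,a_K) with all aᵢ > 1, the mode has j-th component (aⱼ − 1)/(Σaᵢ − K).
Here Σaᵢ = 116 and K = 5, so p_1 = (21 − 1)/(116 − 5) = 20/111 ≈ 0.180.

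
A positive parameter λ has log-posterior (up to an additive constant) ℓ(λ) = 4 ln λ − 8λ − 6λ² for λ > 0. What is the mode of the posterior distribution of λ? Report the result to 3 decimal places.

ℓ'(λ) = 4/λ − 8 − 12λ. Setting this to zero and multiplying by λ: 12λ² + 8λ − 4 = 0.
λ = (−8 + √(8² + 4·12·4)) / (2·12) = (−8 + √256) / 24 = (−8 + 16)/24 = 1/3.
ℓ''(λ) = −4/λ² − 12 < 0, confirming a maximum.

λ̂_MAP = 0.333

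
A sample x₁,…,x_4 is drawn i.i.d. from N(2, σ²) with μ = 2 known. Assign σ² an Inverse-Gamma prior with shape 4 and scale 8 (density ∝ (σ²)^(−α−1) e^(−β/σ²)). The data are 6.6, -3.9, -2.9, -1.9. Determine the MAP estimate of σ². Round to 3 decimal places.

Sum of squared deviations about the known mean: SS = (6.6−2)² + (-3.9−2)² + (-2.9−2)² + (-1.9−2)² = 95.19.
The Normal likelihood contributes (σ²)^(−n/2) exp(−SS/(2σ²)), so the posterior is Inverse-Gamma(α + n/2, β + SS/2) = Inverse-Gamma(6, 55.595).
The mode of Inverse-Gamma(a, b) is b/(a+1) = 55.595/7 ≈ 7.942.

σ̂²_MAP = 7.942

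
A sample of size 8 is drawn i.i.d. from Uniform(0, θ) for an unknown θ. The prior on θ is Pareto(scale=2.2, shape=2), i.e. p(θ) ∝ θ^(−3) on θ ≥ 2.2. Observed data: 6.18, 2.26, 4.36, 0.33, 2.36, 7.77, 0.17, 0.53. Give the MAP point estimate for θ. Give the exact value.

The Uniform(0, θ) likelihood is θ^(−n) for θ ≥ max(xᵢ), zero otherwise. Here max(xᵢ) = 7.77.
Posterior ∝ θ^(−3) · θ^(−8) = θ^(−11) on θ ≥ max(2.2, 7.77) = 7.77.
This density is strictly decreasing in θ, so the posterior mode lies at the lower boundary of the support.

θ̂_MAP = 7.77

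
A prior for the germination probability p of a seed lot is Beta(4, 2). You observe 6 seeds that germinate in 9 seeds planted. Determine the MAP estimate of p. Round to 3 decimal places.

p̂_MAP = 0.692

Prior: Beta(4, 2).
Data: 6 successes in 9 trials. The binomial likelihood contributes p^6(1−p)^3, so the posterior is Beta(4+6, 2+3) = Beta(10, 5).
For Beta(a, b) with a, b > 1 the mode is (a−1)/(a+b−2) = 9/13 ≈ 0.692.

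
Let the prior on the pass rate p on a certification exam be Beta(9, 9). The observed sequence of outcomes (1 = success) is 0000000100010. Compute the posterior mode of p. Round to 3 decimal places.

Prior: Beta(9, 9).
Data: 2 successes in 13 trials (from the sequence). The binomial likelihood contributes p^2(1−p)^11, so the posterior is Beta(9+2, 9+11) = Beta(11, 20).
For Beta(a, b) with a, b > 1 the mode is (a−1)/(a+b−2) = 10/29 ≈ 0.345.

p̂_MAP = 0.345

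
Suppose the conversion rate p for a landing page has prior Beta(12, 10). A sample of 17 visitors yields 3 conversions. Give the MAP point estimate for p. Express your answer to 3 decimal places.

p̂_MAP = 0.378

Prior: Beta(12, 10).
Data: 3 successes in 17 trials. The binomial likelihood contributes p^3(1−p)^14, so the posterior is Beta(12+3, 10+14) = Beta(15, 24).
For Beta(a, b) with a, b > 1 the mode is (a−1)/(a+b−2) = 14/37 ≈ 0.378.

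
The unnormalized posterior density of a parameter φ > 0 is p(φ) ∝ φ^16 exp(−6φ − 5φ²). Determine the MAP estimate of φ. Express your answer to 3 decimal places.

φ̂_MAP = 1.000

ℓ'(φ) = 16/φ − 6 − 10φ. Setting this to zero and multiplying by φ: 10φ² + 6φ − 16 = 0.
φ = (−6 + √(6² + 4·10·16)) / (2·10) = (−6 + √676) / 20 = (−6 + 26)/20 = 1.
ℓ''(φ) = −16/φ² − 10 < 0, confirming a maximum.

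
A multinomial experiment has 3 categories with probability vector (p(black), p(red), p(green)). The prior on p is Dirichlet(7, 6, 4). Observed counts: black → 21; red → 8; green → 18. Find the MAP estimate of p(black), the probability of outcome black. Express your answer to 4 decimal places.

MAP estimate of p(black) = 0.4426

The posterior is Dirichlet(αᵢ + nᵢ) = Dirichlet(28, 14, 22).
For a Dirichlet(a₁,…,a_K) with all aᵢ > 1, the mode has j-th component (aⱼ − 1)/(Σaᵢ − K).
Here Σaᵢ = 64 and K = 3, so p(black) = (28 − 1)/(64 − 3) = 27/61 ≈ 0.4426.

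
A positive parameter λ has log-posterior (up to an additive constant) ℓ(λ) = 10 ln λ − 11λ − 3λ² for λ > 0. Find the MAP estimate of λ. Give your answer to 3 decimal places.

ℓ'(λ) = 10/λ − 11 − 6λ. Setting this to zero and multiplying by λ: 6λ² + 11λ − 10 = 0.
λ = (−11 + √(11² + 4·6·10)) / (2·6) = (−11 + √361) / 12 = (−11 + 19)/12 = 2/3.
ℓ''(λ) = −10/λ² − 6 < 0, confirming a maximum.

λ̂_MAP = 0.667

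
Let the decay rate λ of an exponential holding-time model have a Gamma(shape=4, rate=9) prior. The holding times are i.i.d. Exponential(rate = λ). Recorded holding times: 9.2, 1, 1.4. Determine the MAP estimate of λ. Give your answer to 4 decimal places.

The Exponential(rate=λ) likelihood is ∝ λ^n e^(−λΣtᵢ). Here n = 3 and Σtᵢ = 9.2 + 1 + 1.4 = 11.6.
Posterior ∝ λ^3e^(−9λ) · λ^3e^(−11.6λ) = λ^6e^(−20.6λ), i.e. Gamma(7, 20.6).
Mode = (a−1)/b = 6/20.6 ≈ 0.2913.

λ̂_MAP = 0.2913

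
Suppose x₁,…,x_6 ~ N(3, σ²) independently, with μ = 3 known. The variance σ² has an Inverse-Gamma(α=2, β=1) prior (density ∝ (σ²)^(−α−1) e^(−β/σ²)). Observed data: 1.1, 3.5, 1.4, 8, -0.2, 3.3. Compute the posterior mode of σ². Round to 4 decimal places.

Sum of squared deviations about the known mean: SS = (1.1−3)² + (3.5−3)² + (1.4−3)² + (8−3)² + (-0.2−3)² + (3.3−3)² = 41.75.
The Normal likelihood contributes (σ²)^(−n/2) exp(−SS/(2σ²)), so the posterior is Inverse-Gamma(α + n/2, β + SS/2) = Inverse-Gamma(5, 21.875).
The mode of Inverse-Gamma(a, b) is b/(a+1) = 21.875/6 ≈ 3.6458.

σ̂²_MAP = 3.6458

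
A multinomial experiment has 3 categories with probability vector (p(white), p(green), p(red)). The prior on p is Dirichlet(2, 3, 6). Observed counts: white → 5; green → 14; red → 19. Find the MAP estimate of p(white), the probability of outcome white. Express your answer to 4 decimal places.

MAP estimate of p(white) = 0.1304

The posterior is Dirichlet(αᵢ + nᵢ) = Dirichlet(7, 17, 25).
For a Dirichlet(a₁,…,a_K) with all aᵢ > 1, the mode has j-th component (aⱼ − 1)/(Σaᵢ − K).
Here Σaᵢ = 49 and K = 3, so p(white) = (7 − 1)/(49 − 3) = 6/46 ≈ 0.1304.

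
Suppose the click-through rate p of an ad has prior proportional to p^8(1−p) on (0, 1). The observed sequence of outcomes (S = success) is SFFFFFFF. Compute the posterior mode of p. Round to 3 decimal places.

The prior density ∝ p^8(1−p)^1 is the kernel of Beta(9, 2).
Data: 1 success in 8 trials (from the sequence). The binomial likelihood contributes p(1−p)^7, so the posterior is Beta(9+1, 2+7) = Beta(10, 9).
For Beta(a, b) with a, b > 1 the mode is (a−1)/(a+b−2) = 9/17 ≈ 0.529.

p̂_MAP = 0.529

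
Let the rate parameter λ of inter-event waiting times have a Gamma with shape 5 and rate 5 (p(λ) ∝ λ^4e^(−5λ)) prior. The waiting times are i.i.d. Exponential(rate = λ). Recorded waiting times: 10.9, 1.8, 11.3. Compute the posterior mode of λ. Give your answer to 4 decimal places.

The Exponential(rate=λ) likelihood is ∝ λ^n e^(−λΣtᵢ). Here n = 3 and Σtᵢ = 10.9 + 1.8 + 11.3 = 24.
Posterior ∝ λ^4e^(−5λ) · λ^3e^(−24λ) = λ^7e^(−29λ), i.e. Gamma(8, 29).
Mode = (a−1)/b = 7/29 ≈ 0.2414.

λ̂_MAP = 0.2414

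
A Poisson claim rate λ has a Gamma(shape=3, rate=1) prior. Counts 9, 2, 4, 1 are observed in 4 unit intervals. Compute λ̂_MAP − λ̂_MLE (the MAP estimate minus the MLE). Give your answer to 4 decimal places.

MAP − MLE = -0.4000

Σxᵢ = 16. Posterior is Gamma(19, 5); MAP = (19−1)/5 = 18/5 ≈ 3.60000.
MLE = x̄ = 16/4 ≈ 4.00000.
Difference = 18/5 − 16/4 = -2/5 ≈ -0.4000.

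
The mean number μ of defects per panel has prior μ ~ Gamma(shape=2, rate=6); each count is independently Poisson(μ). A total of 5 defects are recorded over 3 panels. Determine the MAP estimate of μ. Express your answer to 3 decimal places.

μ̂_MAP = 0.667

Σxᵢ = 5, n = 3.
Posterior ∝ μe^(−6μ) · μ^5e^(−3μ) = μ^6e^(−9μ), i.e. Gamma(shape=7, rate=9).
The mode of a Gamma(a, b) with a ≥ 1 (shape–rate) is (a−1)/b = 6/9 ≈ 0.667.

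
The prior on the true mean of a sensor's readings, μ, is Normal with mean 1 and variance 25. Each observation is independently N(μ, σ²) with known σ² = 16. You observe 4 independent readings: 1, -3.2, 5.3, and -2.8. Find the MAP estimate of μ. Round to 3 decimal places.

n = 4; x̄ = (1 + (-3.2) + 5.3 + (-2.8))/4 = 0.3/4 = 0.075.
For a Normal prior and Normal likelihood with known variance, the posterior is Normal; its mode equals its mean, the precision-weighted average.
Prior precision 1/σ₀² = 1/25 = 0.04; data precision n/σ² = 4/16 = 0.25.
μ̂ = (0.04·1 + 0.25·0.075) / (0.04 + 0.25) = 0.05875/0.29 = 47/232 ≈ 0.203.

μ̂_MAP = 0.203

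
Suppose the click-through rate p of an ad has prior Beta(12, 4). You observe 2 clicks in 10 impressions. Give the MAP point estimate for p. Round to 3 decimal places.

p̂_MAP = 0.542

Prior: Beta(12, 4).
Data: 2 successes in 10 trials. The binomial likelihood contributes p^2(1−p)^8, so the posterior is Beta(12+2, 4+8) = Beta(14, 12).
For Beta(a, b) with a, b > 1 the mode is (a−1)/(a+b−2) = 13/24 ≈ 0.542.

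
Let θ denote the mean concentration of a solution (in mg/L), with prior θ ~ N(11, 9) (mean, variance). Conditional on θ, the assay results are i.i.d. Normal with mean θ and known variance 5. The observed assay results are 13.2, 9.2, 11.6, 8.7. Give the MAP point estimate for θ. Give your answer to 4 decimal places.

θ̂_MAP = 10.7146

n = 4; x̄ = (13.2 + 9.2 + 11.6 + 8.7)/4 = 42.7/4 = 10.675.
For a Normal prior and Normal likelihood with known variance, the posterior is Normal; its mode equals its mean, the precision-weighted average.
Prior precision 1/σ₀² = 1/9; data precision n/σ² = 4/5 = 0.8.
θ̂ = ((1/9)·11 + 0.8·10.675) / (1/9 + 0.8) = (4393/450)/(41/45) = 4393/410 ≈ 10.7146.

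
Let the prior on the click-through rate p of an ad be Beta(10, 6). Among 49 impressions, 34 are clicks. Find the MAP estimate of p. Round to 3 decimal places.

p̂_MAP = 0.683

Prior: Beta(10, 6).
Data: 34 successes in 49 trials. The binomial likelihood contributes p^34(1−p)^15, so the posterior is Beta(10+34, 6+15) = Beta(44, 21).
For Beta(a, b) with a, b > 1 the mode is (a−1)/(a+b−2) = 43/63 ≈ 0.683.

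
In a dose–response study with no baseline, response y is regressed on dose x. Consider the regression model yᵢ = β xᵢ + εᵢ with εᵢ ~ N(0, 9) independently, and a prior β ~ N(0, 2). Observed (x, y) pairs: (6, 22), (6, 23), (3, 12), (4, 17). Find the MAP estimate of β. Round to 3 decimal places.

log p(β | y) = −Σ(yᵢ − βxᵢ)²/(2·9) − β²/(2·2) + const.
Setting the derivative to zero: Σxᵢ(yᵢ − βxᵢ)/9 − β/2 = 0, so β = Σxᵢyᵢ / (Σxᵢ² + σ²/τ²).
Σxᵢyᵢ = 6·22 + 6·23 + 3·12 + 4·17 = 374; Σxᵢ² = 97; σ²/τ² = 4.5.
β̂_MAP = 374 / (97 + 4.5) = 374/101.5 ≈ 3.685.

β̂_MAP = 3.685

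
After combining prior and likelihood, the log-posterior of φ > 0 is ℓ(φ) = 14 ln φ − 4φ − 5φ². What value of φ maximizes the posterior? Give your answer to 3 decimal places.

φ̂_MAP = 1.000

ℓ'(φ) = 14/φ − 4 − 10φ. Setting this to zero and multiplying by φ: 10φ² + 4φ − 14 = 0.
φ = (−4 + √(4² + 4·10·14)) / (2·10) = (−4 + √576) / 20 = (−4 + 24)/20 = 1.
ℓ''(φ) = −14/φ² − 10 < 0, confirming a maximum.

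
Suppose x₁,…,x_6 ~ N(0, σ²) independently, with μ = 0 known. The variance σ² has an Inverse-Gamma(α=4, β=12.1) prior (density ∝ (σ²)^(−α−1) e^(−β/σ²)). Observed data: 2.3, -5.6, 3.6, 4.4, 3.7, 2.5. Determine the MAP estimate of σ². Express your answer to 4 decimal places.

σ̂²_MAP = 7.0694

Sum of squared deviations about the known mean: SS = (2.3−0)² + (-5.6−0)² + (3.6−0)² + (4.4−0)² + (3.7−0)² + (2.5−0)² = 88.91.
The Normal likelihood contributes (σ²)^(−n/2) exp(−SS/(2σ²)), so the posterior is Inverse-Gamma(α + n/2, β + SS/2) = Inverse-Gamma(7, 56.555).
The mode of Inverse-Gamma(a, b) is b/(a+1) = 56.555/8 ≈ 7.0694.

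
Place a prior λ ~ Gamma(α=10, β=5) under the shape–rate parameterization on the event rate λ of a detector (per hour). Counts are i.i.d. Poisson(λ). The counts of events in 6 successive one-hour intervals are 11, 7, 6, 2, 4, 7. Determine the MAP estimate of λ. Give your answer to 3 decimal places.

Σxᵢ = 11+7+6+2+4+7 = 37, with n = 6.
Posterior ∝ λ^9e^(−5λ) · λ^37e^(−6λ) = λ^46e^(−11λ), i.e. Gamma(shape=47, rate=11).
The mode of a Gamma(a, b) with a ≥ 1 (shape–rate) is (a−1)/b = 46/11 ≈ 4.182.

λ̂_MAP = 4.182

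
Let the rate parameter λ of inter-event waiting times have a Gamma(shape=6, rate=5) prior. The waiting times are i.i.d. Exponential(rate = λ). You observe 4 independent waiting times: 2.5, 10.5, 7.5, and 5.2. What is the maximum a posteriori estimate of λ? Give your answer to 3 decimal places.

λ̂_MAP = 0.293

The Exponential(rate=λ) likelihood is ∝ λ^n e^(−λΣtᵢ). Here n = 4 and Σtᵢ = 2.5 + 10.5 + 7.5 + 5.2 = 25.7.
Posterior ∝ λ^5e^(−5λ) · λ^4e^(−25.7λ) = λ^9e^(−30.7λ), i.e. Gamma(10, 30.7).
Mode = (a−1)/b = 9/30.7 ≈ 0.293.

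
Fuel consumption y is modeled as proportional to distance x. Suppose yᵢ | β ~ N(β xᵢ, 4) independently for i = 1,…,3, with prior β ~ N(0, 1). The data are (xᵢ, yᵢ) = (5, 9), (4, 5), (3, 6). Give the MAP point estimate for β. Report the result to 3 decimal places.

log p(β | y) = −Σ(yᵢ − βxᵢ)²/(2·4) − β²/(2·1) + const.
Setting the derivative to zero: Σxᵢ(yᵢ − βxᵢ)/4 − β/1 = 0, so β = Σxᵢyᵢ / (Σxᵢ² + σ²/τ²).
Σxᵢyᵢ = 5·9 + 4·5 + 3·6 = 83; Σxᵢ² = 50; σ²/τ² = 4.
β̂_MAP = 83 / (50 + 4) = 83/54 ≈ 1.537.

β̂_MAP = 1.537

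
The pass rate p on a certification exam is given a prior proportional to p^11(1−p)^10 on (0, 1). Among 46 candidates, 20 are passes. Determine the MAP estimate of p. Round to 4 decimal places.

The prior density ∝ p^11(1−p)^10 is the kernel of Beta(12, 11).
Data: 20 successes in 46 trials. The binomial likelihood contributes p^20(1−p)^26, so the posterior is Beta(12+20, 11+26) = Beta(32, 37).
For Beta(a, b) with a, b > 1 the mode is (a−1)/(a+b−2) = 31/67 ≈ 0.4627.

p̂_MAP = 0.4627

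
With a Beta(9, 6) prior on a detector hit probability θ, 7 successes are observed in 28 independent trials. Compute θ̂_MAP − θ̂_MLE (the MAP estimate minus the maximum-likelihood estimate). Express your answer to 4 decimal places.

MAP − MLE = 0.1159

Posterior is Beta(16, 27); MAP = (16−1)/(43−2) = 15/41 ≈ 0.36585.
MLE ignores the prior: θ̂_MLE = k/n = 7/28 ≈ 0.25000.
Difference = 15/41 − 7/28 = 19/164 ≈ 0.1159.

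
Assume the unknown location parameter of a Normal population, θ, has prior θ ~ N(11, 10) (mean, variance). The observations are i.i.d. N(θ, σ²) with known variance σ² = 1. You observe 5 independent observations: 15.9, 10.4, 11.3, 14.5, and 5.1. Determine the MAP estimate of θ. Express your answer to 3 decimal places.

n = 5; x̄ = (15.9 + 10.4 + 11.3 + 14.5 + 5.1)/5 = 57.2/5 = 11.44.
For a Normal prior and Normal likelihood with known variance, the posterior is Normal; its mode equals its mean, the precision-weighted average.
Prior precision 1/σ₀² = 1/10 = 0.1; data precision n/σ² = 5/1 = 5.
θ̂ = (0.1·11 + 5·11.44) / (0.1 + 5) = 58.3/5.1 = 583/51 ≈ 11.431.

θ̂_MAP = 11.431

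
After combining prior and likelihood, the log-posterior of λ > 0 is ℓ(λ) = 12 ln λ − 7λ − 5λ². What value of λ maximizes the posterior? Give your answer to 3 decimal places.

ℓ'(λ) = 12/λ − 7 − 10λ. Setting this to zero and multiplying by λ: 10λ² + 7λ − 12 = 0.
λ = (−7 + √(7² + 4·10·12)) / (2·10) = (−7 + √529) / 20 = (−7 + 23)/20 = 4/5.
ℓ''(λ) = −12/λ² − 10 < 0, confirming a maximum.

λ̂_MAP = 0.800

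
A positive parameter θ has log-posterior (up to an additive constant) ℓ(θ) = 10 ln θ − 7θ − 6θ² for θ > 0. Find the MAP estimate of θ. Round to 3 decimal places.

ℓ'(θ) = 10/θ − 7 − 12θ. Setting this to zero and multiplying by θ: 12θ² + 7θ − 10 = 0.
θ = (−7 + √(7² + 4·12·10)) / (2·12) = (−7 + √529) / 24 = (−7 + 23)/24 = 2/3.
ℓ''(θ) = −10/θ² − 12 < 0, confirming a maximum.

θ̂_MAP = 0.667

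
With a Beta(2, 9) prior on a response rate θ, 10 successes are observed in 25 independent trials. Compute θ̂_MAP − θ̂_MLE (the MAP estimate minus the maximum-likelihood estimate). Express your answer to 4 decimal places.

MAP − MLE = -0.0765

Posterior is Beta(12, 24); MAP = (12−1)/(36−2) = 11/34 ≈ 0.32353.
MLE ignores the prior: θ̂_MLE = k/n = 10/25 ≈ 0.40000.
Difference = 11/34 − 10/25 = -13/170 ≈ -0.0765.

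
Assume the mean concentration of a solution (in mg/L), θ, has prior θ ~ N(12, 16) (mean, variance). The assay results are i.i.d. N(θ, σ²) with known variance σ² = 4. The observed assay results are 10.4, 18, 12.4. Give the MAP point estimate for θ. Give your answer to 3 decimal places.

θ̂_MAP = 13.477

n = 3; x̄ = (10.4 + 18 + 12.4)/3 = 40.8/3 = 13.6.
For a Normal prior and Normal likelihood with known variance, the posterior is Normal; its mode equals its mean, the precision-weighted average.
Prior precision 1/σ₀² = 1/16 = 0.0625; data precision n/σ² = 3/4 = 0.75.
θ̂ = (0.0625·12 + 0.75·13.6) / (0.0625 + 0.75) = 10.95/0.8125 = 876/65 ≈ 13.477.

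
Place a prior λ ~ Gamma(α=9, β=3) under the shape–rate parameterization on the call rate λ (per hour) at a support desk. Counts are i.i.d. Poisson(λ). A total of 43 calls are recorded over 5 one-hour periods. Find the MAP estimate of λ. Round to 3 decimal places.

Σxᵢ = 43, n = 5.
Posterior ∝ λ^8e^(−3λ) · λ^43e^(−5λ) = λ^51e^(−8λ), i.e. Gamma(shape=52, rate=8).
The mode of a Gamma(a, b) with a ≥ 1 (shape–rate) is (a−1)/b = 51/8 ≈ 6.375.

λ̂_MAP = 6.375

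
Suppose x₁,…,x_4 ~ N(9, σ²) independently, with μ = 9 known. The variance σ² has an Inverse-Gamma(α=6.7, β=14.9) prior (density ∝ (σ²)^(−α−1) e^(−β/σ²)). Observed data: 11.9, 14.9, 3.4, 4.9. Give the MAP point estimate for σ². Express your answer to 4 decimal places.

σ̂²_MAP = 6.2469

Sum of squared deviations about the known mean: SS = (11.9−9)² + (14.9−9)² + (3.4−9)² + (4.9−9)² = 91.39.
The Normal likelihood contributes (σ²)^(−n/2) exp(−SS/(2σ²)), so the posterior is Inverse-Gamma(α + n/2, β + SS/2) = Inverse-Gamma(8.7, 60.595).
The mode of Inverse-Gamma(a, b) is b/(a+1) = 60.595/9.7 ≈ 6.2469.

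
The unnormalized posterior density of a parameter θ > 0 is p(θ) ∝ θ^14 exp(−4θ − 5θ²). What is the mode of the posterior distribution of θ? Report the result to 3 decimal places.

θ̂_MAP = 1.000

ℓ'(θ) = 14/θ − 4 − 10θ. Setting this to zero and multiplying by θ: 10θ² + 4θ − 14 = 0.
θ = (−4 + √(4² + 4·10·14)) / (2·10) = (−4 + √576) / 20 = (−4 + 24)/20 = 1.
ℓ''(θ) = −14/θ² − 10 < 0, confirming a maximum.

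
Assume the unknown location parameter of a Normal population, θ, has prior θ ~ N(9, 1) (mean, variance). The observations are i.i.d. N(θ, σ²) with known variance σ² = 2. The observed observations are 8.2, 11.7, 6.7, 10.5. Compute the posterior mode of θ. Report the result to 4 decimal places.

n = 4; x̄ = (8.2 + 11.7 + 6.7 + 10.5)/4 = 37.1/4 = 9.275.
For a Normal prior and Normal likelihood with known variance, the posterior is Normal; its mode equals its mean, the precision-weighted average.
Prior precision 1/σ₀² = 1/1 = 1; data precision n/σ² = 4/2 = 2.
θ̂ = (1·9 + 2·9.275) / (1 + 2) = 27.55/3 = 551/60 ≈ 9.1833.

θ̂_MAP = 9.1833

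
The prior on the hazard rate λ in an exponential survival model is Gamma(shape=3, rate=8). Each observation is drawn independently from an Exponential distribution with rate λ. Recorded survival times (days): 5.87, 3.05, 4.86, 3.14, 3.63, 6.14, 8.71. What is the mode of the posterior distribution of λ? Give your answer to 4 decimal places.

The Exponential(rate=λ) likelihood is ∝ λ^n e^(−λΣtᵢ). Here n = 7 and Σtᵢ = 5.87 + 3.05 + 4.86 + 3.14 + 3.63 + 6.14 + 8.71 = 35.40.
Posterior ∝ λ^2e^(−8λ) · λ^7e^(−35.40λ) = λ^9e^(−43.40λ), i.e. Gamma(10, 43.40).
Mode = (a−1)/b = 9/43.40 ≈ 0.2074.

λ̂_MAP = 0.2074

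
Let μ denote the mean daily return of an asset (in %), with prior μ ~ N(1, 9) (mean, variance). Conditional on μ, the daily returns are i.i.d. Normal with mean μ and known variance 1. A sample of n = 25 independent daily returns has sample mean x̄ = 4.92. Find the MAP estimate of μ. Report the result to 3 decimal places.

μ̂_MAP = 4.903

n = 25, x̄ = 4.92.
For a Normal prior and Normal likelihood with known variance, the posterior is Normal; its mode equals its mean, the precision-weighted average.
Prior precision 1/σ₀² = 1/9; data precision n/σ² = 25/1 = 25.
μ̂ = ((1/9)·1 + 25·4.92) / (1/9 + 25) = (1108/9)/(226/9) = 554/113 ≈ 4.903.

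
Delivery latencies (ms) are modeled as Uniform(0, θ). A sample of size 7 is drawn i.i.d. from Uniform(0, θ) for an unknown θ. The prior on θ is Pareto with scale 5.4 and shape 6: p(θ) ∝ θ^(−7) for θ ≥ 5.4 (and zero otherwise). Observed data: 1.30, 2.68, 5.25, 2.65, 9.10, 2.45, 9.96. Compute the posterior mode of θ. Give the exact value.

θ̂_MAP = 9.96

The Uniform(0, θ) likelihood is θ^(−n) for θ ≥ max(xᵢ), zero otherwise. Here max(xᵢ) = 9.96.
Posterior ∝ θ^(−7) · θ^(−7) = θ^(−14) on θ ≥ max(5.4, 9.96) = 9.96.
This density is strictly decreasing in θ, so the posterior mode lies at the lower boundary of the support.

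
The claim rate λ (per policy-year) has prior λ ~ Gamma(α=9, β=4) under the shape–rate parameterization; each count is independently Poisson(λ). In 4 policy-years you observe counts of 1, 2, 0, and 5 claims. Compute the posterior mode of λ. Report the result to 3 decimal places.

λ̂_MAP = 2.000

Σxᵢ = 1+2+0+5 = 8, with n = 4.
Posterior ∝ λ^8e^(−4λ) · λ^8e^(−4λ) = λ^16e^(−8λ), i.e. Gamma(shape=17, rate=8).
The mode of a Gamma(a, b) with a ≥ 1 (shape–rate) is (a−1)/b = 16/8 ≈ 2.000.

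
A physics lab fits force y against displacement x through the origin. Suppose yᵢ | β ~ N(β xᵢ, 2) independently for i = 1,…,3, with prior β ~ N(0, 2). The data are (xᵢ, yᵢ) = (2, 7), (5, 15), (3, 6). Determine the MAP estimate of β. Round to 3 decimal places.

log p(β | y) = −Σ(yᵢ − βxᵢ)²/(2·2) − β²/(2·2) + const.
Setting the derivative to zero: Σxᵢ(yᵢ − βxᵢ)/2 − β/2 = 0, so β = Σxᵢyᵢ / (Σxᵢ² + σ²/τ²).
Σxᵢyᵢ = 2·7 + 5·15 + 3·6 = 107; Σxᵢ² = 38; σ²/τ² = 1.
β̂_MAP = 107 / (38 + 1) = 107/39 ≈ 2.744.

β̂_MAP = 2.744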